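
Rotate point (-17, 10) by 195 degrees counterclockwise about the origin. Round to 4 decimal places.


x' = -17*cos(195) - 10*sin(195) = 19.0089
y' = -17*sin(195) + 10*cos(195) = -5.2593

(19.0089, -5.2593)


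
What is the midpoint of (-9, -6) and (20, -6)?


Midpoint = ((-9+20)/2, (-6+-6)/2) = (5.5, -6)

(5.5, -6)


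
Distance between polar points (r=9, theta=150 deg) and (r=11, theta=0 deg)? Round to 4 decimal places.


d = sqrt(r1^2 + r2^2 - 2*r1*r2*cos(t2-t1))
d = sqrt(9^2 + 11^2 - 2*9*11*cos(0-150)) = 19.3255

19.3255


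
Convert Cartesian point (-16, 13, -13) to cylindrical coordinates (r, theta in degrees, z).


r = sqrt((-16)^2 + 13^2) = 20.6155
theta = atan2(13, -16) = 140.9061 deg
z = -13

r = 20.6155, theta = 140.9061 deg, z = -13


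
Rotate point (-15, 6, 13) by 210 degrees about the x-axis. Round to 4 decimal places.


x' = -15
y' = 6*cos(210) - 13*sin(210) = 1.3038
z' = 6*sin(210) + 13*cos(210) = -14.2583

(-15, 1.3038, -14.2583)


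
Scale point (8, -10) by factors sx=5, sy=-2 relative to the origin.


Scaling: (x*sx, y*sy) = (8*5, -10*-2) = (40, 20)

(40, 20)


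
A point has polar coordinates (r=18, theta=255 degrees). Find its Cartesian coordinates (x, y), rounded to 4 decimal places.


x = 18 * cos(255) = -4.6587
y = 18 * sin(255) = -17.3867

(-4.6587, -17.3867)


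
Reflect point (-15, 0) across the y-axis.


Reflection across y-axis: (x, y) -> (-x, y)
(-15, 0) -> (15, 0)

(15, 0)


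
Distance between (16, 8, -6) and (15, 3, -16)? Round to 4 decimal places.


d = sqrt((15-16)^2 + (3-8)^2 + (-16--6)^2) = 11.225

11.225


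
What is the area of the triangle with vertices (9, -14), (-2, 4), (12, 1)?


Area = |x1(y2-y3) + x2(y3-y1) + x3(y1-y2)| / 2
= |9*(4-1) + -2*(1--14) + 12*(-14-4)| / 2
= 109.5

109.5


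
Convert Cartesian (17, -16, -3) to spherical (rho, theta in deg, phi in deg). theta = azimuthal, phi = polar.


rho = sqrt(17^2 + (-16)^2 + (-3)^2) = 23.5372
theta = atan2(-16, 17) = 316.7357 deg
phi = acos(-3/23.5372) = 97.3227 deg

rho = 23.5372, theta = 316.7357 deg, phi = 97.3227 deg


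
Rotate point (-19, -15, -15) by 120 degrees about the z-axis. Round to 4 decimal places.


x' = -19*cos(120) - -15*sin(120) = 22.4904
y' = -19*sin(120) + -15*cos(120) = -8.9545
z' = -15

(22.4904, -8.9545, -15)


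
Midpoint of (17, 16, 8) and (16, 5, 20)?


Midpoint = ((17+16)/2, (16+5)/2, (8+20)/2) = (16.5, 10.5, 14)

(16.5, 10.5, 14)


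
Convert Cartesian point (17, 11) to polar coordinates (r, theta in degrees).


r = sqrt(17^2 + 11^2) = 20.2485
theta = atan2(11, 17) = 32.9052 degrees

r = 20.2485, theta = 32.9052 degrees


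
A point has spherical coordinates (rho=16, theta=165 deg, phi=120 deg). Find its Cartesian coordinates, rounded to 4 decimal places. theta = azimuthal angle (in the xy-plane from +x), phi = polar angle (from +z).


x = 16 * sin(120) * cos(165) = -13.3843
y = 16 * sin(120) * sin(165) = 3.5863
z = 16 * cos(120) = -8

(-13.3843, 3.5863, -8)


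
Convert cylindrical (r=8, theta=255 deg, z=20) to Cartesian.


x = 8 * cos(255) = -2.0706
y = 8 * sin(255) = -7.7274
z = 20

(-2.0706, -7.7274, 20)


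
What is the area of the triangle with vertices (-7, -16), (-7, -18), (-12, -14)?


Area = |x1(y2-y3) + x2(y3-y1) + x3(y1-y2)| / 2
= |-7*(-18--14) + -7*(-14--16) + -12*(-16--18)| / 2
= 5

5


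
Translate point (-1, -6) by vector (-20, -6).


Translation: (x+dx, y+dy) = (-1+-20, -6+-6) = (-21, -12)

(-21, -12)


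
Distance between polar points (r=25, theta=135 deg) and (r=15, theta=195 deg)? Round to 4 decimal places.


d = sqrt(r1^2 + r2^2 - 2*r1*r2*cos(t2-t1))
d = sqrt(25^2 + 15^2 - 2*25*15*cos(195-135)) = 21.7945

21.7945


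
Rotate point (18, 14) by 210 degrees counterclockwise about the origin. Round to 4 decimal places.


x' = 18*cos(210) - 14*sin(210) = -8.5885
y' = 18*sin(210) + 14*cos(210) = -21.1244

(-8.5885, -21.1244)


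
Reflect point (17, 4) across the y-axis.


Reflection across y-axis: (x, y) -> (-x, y)
(17, 4) -> (-17, 4)

(-17, 4)


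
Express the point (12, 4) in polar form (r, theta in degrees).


r = sqrt(12^2 + 4^2) = 12.6491
theta = atan2(4, 12) = 18.4349 degrees

r = 12.6491, theta = 18.4349 degrees


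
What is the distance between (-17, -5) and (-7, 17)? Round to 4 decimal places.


d = sqrt((-7--17)^2 + (17--5)^2) = 24.1661

24.1661


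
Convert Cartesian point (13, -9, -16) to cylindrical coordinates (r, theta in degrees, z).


r = sqrt(13^2 + (-9)^2) = 15.8114
theta = atan2(-9, 13) = 325.3048 deg
z = -16

r = 15.8114, theta = 325.3048 deg, z = -16


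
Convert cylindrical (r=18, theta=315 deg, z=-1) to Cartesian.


x = 18 * cos(315) = 12.7279
y = 18 * sin(315) = -12.7279
z = -1

(12.7279, -12.7279, -1)


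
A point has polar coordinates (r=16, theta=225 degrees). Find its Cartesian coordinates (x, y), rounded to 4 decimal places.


x = 16 * cos(225) = -11.3137
y = 16 * sin(225) = -11.3137

(-11.3137, -11.3137)


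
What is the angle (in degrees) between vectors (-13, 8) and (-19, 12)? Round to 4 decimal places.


dot = -13*-19 + 8*12 = 343
|u| = 15.2643, |v| = 22.4722
cos(angle) = 0.9999
angle = 0.6681 degrees

0.6681 degrees


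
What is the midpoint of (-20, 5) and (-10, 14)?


Midpoint = ((-20+-10)/2, (5+14)/2) = (-15, 9.5)

(-15, 9.5)


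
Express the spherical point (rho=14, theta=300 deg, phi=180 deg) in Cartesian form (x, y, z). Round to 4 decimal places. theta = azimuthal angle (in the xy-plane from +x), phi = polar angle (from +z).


x = 14 * sin(180) * cos(300) = 0
y = 14 * sin(180) * sin(300) = 0
z = 14 * cos(180) = -14

(0, 0, -14)


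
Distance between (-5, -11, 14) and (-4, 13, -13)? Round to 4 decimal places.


d = sqrt((-4--5)^2 + (13--11)^2 + (-13-14)^2) = 36.1386

36.1386


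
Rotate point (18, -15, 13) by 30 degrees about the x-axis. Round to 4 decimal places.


x' = 18
y' = -15*cos(30) - 13*sin(30) = -19.4904
z' = -15*sin(30) + 13*cos(30) = 3.7583

(18, -19.4904, 3.7583)


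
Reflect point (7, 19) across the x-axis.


Reflection across x-axis: (x, y) -> (x, -y)
(7, 19) -> (7, -19)

(7, -19)


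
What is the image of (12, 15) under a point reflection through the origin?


Reflection through origin: (x, y) -> (-x, -y)
(12, 15) -> (-12, -15)

(-12, -15)


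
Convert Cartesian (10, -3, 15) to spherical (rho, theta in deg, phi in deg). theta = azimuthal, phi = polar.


rho = sqrt(10^2 + (-3)^2 + 15^2) = 18.2757
theta = atan2(-3, 10) = 343.3008 deg
phi = acos(15/18.2757) = 34.8387 deg

rho = 18.2757, theta = 343.3008 deg, phi = 34.8387 deg


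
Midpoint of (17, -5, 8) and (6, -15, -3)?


Midpoint = ((17+6)/2, (-5+-15)/2, (8+-3)/2) = (11.5, -10, 2.5)

(11.5, -10, 2.5)


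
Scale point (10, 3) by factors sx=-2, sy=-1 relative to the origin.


Scaling: (x*sx, y*sy) = (10*-2, 3*-1) = (-20, -3)

(-20, -3)


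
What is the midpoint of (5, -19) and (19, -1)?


Midpoint = ((5+19)/2, (-19+-1)/2) = (12, -10)

(12, -10)


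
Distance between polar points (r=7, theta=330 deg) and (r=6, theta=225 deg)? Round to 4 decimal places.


d = sqrt(r1^2 + r2^2 - 2*r1*r2*cos(t2-t1))
d = sqrt(7^2 + 6^2 - 2*7*6*cos(225-330)) = 10.3315

10.3315


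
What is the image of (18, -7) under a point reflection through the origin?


Reflection through origin: (x, y) -> (-x, -y)
(18, -7) -> (-18, 7)

(-18, 7)


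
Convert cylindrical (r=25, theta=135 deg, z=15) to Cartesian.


x = 25 * cos(135) = -17.6777
y = 25 * sin(135) = 17.6777
z = 15

(-17.6777, 17.6777, 15)


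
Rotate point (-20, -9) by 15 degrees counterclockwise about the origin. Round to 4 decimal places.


x' = -20*cos(15) - -9*sin(15) = -16.9891
y' = -20*sin(15) + -9*cos(15) = -13.8697

(-16.9891, -13.8697)


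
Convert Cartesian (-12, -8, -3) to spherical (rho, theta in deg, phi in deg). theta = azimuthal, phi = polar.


rho = sqrt((-12)^2 + (-8)^2 + (-3)^2) = 14.7309
theta = atan2(-8, -12) = 213.6901 deg
phi = acos(-3/14.7309) = 101.7507 deg

rho = 14.7309, theta = 213.6901 deg, phi = 101.7507 deg


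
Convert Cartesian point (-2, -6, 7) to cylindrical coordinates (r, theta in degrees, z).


r = sqrt((-2)^2 + (-6)^2) = 6.3246
theta = atan2(-6, -2) = 251.5651 deg
z = 7

r = 6.3246, theta = 251.5651 deg, z = 7


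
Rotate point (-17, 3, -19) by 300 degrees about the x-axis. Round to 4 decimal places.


x' = -17
y' = 3*cos(300) - -19*sin(300) = -14.9545
z' = 3*sin(300) + -19*cos(300) = -12.0981

(-17, -14.9545, -12.0981)


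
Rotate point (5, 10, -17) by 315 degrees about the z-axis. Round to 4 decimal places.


x' = 5*cos(315) - 10*sin(315) = 10.6066
y' = 5*sin(315) + 10*cos(315) = 3.5355
z' = -17

(10.6066, 3.5355, -17)


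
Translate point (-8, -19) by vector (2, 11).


Translation: (x+dx, y+dy) = (-8+2, -19+11) = (-6, -8)

(-6, -8)


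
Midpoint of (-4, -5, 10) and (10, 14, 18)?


Midpoint = ((-4+10)/2, (-5+14)/2, (10+18)/2) = (3, 4.5, 14)

(3, 4.5, 14)


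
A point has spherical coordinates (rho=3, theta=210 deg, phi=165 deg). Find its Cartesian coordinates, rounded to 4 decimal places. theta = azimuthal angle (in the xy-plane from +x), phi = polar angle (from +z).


x = 3 * sin(165) * cos(210) = -0.6724
y = 3 * sin(165) * sin(210) = -0.3882
z = 3 * cos(165) = -2.8978

(-0.6724, -0.3882, -2.8978)


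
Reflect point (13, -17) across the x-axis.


Reflection across x-axis: (x, y) -> (x, -y)
(13, -17) -> (13, 17)

(13, 17)


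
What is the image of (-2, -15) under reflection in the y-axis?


Reflection across y-axis: (x, y) -> (-x, y)
(-2, -15) -> (2, -15)

(2, -15)


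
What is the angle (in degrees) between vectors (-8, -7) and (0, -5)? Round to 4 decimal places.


dot = -8*0 + -7*-5 = 35
|u| = 10.6301, |v| = 5
cos(angle) = 0.6585
angle = 48.8141 degrees

48.8141 degrees


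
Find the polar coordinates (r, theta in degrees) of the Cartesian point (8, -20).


r = sqrt(8^2 + (-20)^2) = 21.5407
theta = atan2(-20, 8) = 291.8014 degrees

r = 21.5407, theta = 291.8014 degrees


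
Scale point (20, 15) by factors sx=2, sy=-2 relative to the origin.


Scaling: (x*sx, y*sy) = (20*2, 15*-2) = (40, -30)

(40, -30)


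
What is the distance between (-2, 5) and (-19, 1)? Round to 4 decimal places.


d = sqrt((-19--2)^2 + (1-5)^2) = 17.4642

17.4642


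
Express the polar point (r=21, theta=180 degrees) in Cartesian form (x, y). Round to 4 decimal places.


x = 21 * cos(180) = -21
y = 21 * sin(180) = 0

(-21, 0)


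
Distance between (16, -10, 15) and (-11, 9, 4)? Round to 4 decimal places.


d = sqrt((-11-16)^2 + (9--10)^2 + (4-15)^2) = 34.7994

34.7994


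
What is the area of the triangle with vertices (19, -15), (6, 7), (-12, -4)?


Area = |x1(y2-y3) + x2(y3-y1) + x3(y1-y2)| / 2
= |19*(7--4) + 6*(-4--15) + -12*(-15-7)| / 2
= 269.5

269.5


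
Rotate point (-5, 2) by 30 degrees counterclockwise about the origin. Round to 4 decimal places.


x' = -5*cos(30) - 2*sin(30) = -5.3301
y' = -5*sin(30) + 2*cos(30) = -0.7679

(-5.3301, -0.7679)


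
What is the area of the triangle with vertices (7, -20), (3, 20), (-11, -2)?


Area = |x1(y2-y3) + x2(y3-y1) + x3(y1-y2)| / 2
= |7*(20--2) + 3*(-2--20) + -11*(-20-20)| / 2
= 324

324


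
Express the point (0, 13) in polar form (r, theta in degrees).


r = sqrt(0^2 + 13^2) = 13
theta = atan2(13, 0) = 90 degrees

r = 13, theta = 90 degrees


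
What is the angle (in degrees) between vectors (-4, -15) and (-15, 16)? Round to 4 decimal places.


dot = -4*-15 + -15*16 = -180
|u| = 15.5242, |v| = 21.9317
cos(angle) = -0.5287
angle = 121.9162 degrees

121.9162 degrees


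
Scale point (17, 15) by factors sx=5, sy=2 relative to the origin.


Scaling: (x*sx, y*sy) = (17*5, 15*2) = (85, 30)

(85, 30)


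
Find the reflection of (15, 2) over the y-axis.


Reflection across y-axis: (x, y) -> (-x, y)
(15, 2) -> (-15, 2)

(-15, 2)


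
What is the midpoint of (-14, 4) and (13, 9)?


Midpoint = ((-14+13)/2, (4+9)/2) = (-0.5, 6.5)

(-0.5, 6.5)


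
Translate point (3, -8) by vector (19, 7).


Translation: (x+dx, y+dy) = (3+19, -8+7) = (22, -1)

(22, -1)


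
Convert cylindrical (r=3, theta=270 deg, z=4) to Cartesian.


x = 3 * cos(270) = 0
y = 3 * sin(270) = -3
z = 4

(0, -3, 4)


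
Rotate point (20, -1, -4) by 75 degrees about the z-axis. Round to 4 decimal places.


x' = 20*cos(75) - -1*sin(75) = 6.1423
y' = 20*sin(75) + -1*cos(75) = 19.0597
z' = -4

(6.1423, 19.0597, -4)


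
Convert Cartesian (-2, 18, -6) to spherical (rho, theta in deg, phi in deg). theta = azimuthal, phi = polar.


rho = sqrt((-2)^2 + 18^2 + (-6)^2) = 19.0788
theta = atan2(18, -2) = 96.3402 deg
phi = acos(-6/19.0788) = 108.3298 deg

rho = 19.0788, theta = 96.3402 deg, phi = 108.3298 deg


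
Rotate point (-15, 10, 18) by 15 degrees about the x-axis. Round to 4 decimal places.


x' = -15
y' = 10*cos(15) - 18*sin(15) = 5.0005
z' = 10*sin(15) + 18*cos(15) = 19.9749

(-15, 5.0005, 19.9749)


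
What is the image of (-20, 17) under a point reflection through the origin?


Reflection through origin: (x, y) -> (-x, -y)
(-20, 17) -> (20, -17)

(20, -17)


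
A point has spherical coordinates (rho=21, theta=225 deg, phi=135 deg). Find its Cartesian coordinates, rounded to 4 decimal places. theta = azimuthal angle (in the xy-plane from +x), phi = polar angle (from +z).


x = 21 * sin(135) * cos(225) = -10.5
y = 21 * sin(135) * sin(225) = -10.5
z = 21 * cos(135) = -14.8492

(-10.5, -10.5, -14.8492)


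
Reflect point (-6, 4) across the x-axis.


Reflection across x-axis: (x, y) -> (x, -y)
(-6, 4) -> (-6, -4)

(-6, -4)


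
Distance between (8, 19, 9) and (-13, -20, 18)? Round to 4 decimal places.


d = sqrt((-13-8)^2 + (-20-19)^2 + (18-9)^2) = 45.1996

45.1996


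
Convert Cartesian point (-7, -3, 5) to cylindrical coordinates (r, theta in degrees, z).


r = sqrt((-7)^2 + (-3)^2) = 7.6158
theta = atan2(-3, -7) = 203.1986 deg
z = 5

r = 7.6158, theta = 203.1986 deg, z = 5


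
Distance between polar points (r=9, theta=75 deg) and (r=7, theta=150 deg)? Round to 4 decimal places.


d = sqrt(r1^2 + r2^2 - 2*r1*r2*cos(t2-t1))
d = sqrt(9^2 + 7^2 - 2*9*7*cos(150-75)) = 9.8686

9.8686


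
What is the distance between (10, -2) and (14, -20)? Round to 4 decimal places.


d = sqrt((14-10)^2 + (-20--2)^2) = 18.4391

18.4391


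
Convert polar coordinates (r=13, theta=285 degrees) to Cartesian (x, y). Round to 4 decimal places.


x = 13 * cos(285) = 3.3646
y = 13 * sin(285) = -12.557

(3.3646, -12.557)


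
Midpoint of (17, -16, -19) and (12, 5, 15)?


Midpoint = ((17+12)/2, (-16+5)/2, (-19+15)/2) = (14.5, -5.5, -2)

(14.5, -5.5, -2)


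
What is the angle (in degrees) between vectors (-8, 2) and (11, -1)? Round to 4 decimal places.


dot = -8*11 + 2*-1 = -90
|u| = 8.2462, |v| = 11.0454
cos(angle) = -0.9881
angle = 171.1582 degrees

171.1582 degrees


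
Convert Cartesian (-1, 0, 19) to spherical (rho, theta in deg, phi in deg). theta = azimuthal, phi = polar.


rho = sqrt((-1)^2 + 0^2 + 19^2) = 19.0263
theta = atan2(0, -1) = 180 deg
phi = acos(19/19.0263) = 3.0128 deg

rho = 19.0263, theta = 180 deg, phi = 3.0128 deg


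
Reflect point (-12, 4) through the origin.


Reflection through origin: (x, y) -> (-x, -y)
(-12, 4) -> (12, -4)

(12, -4)


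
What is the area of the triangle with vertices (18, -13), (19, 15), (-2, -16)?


Area = |x1(y2-y3) + x2(y3-y1) + x3(y1-y2)| / 2
= |18*(15--16) + 19*(-16--13) + -2*(-13-15)| / 2
= 278.5

278.5


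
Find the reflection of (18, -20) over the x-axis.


Reflection across x-axis: (x, y) -> (x, -y)
(18, -20) -> (18, 20)

(18, 20)


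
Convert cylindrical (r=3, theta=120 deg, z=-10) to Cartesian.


x = 3 * cos(120) = -1.5
y = 3 * sin(120) = 2.5981
z = -10

(-1.5, 2.5981, -10)


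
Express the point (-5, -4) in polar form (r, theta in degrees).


r = sqrt((-5)^2 + (-4)^2) = 6.4031
theta = atan2(-4, -5) = 218.6598 degrees

r = 6.4031, theta = 218.6598 degrees


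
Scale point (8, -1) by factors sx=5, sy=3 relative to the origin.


Scaling: (x*sx, y*sy) = (8*5, -1*3) = (40, -3)

(40, -3)


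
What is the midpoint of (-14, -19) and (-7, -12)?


Midpoint = ((-14+-7)/2, (-19+-12)/2) = (-10.5, -15.5)

(-10.5, -15.5)


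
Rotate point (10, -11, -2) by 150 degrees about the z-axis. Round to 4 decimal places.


x' = 10*cos(150) - -11*sin(150) = -3.1603
y' = 10*sin(150) + -11*cos(150) = 14.5263
z' = -2

(-3.1603, 14.5263, -2)


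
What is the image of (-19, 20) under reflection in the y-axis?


Reflection across y-axis: (x, y) -> (-x, y)
(-19, 20) -> (19, 20)

(19, 20)


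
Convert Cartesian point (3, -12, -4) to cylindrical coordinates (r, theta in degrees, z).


r = sqrt(3^2 + (-12)^2) = 12.3693
theta = atan2(-12, 3) = 284.0362 deg
z = -4

r = 12.3693, theta = 284.0362 deg, z = -4


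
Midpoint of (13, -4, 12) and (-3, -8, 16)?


Midpoint = ((13+-3)/2, (-4+-8)/2, (12+16)/2) = (5, -6, 14)

(5, -6, 14)


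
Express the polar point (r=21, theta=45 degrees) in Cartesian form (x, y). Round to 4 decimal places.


x = 21 * cos(45) = 14.8492
y = 21 * sin(45) = 14.8492

(14.8492, 14.8492)


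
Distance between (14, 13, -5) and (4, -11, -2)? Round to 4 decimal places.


d = sqrt((4-14)^2 + (-11-13)^2 + (-2--5)^2) = 26.1725

26.1725


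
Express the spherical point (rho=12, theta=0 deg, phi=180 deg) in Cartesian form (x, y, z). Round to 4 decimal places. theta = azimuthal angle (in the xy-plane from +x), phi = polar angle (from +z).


x = 12 * sin(180) * cos(0) = 0
y = 12 * sin(180) * sin(0) = 0
z = 12 * cos(180) = -12

(0, 0, -12)


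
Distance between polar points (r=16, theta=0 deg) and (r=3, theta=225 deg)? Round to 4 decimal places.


d = sqrt(r1^2 + r2^2 - 2*r1*r2*cos(t2-t1))
d = sqrt(16^2 + 3^2 - 2*16*3*cos(225-0)) = 18.2451

18.2451


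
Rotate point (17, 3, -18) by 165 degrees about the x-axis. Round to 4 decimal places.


x' = 17
y' = 3*cos(165) - -18*sin(165) = 1.761
z' = 3*sin(165) + -18*cos(165) = 18.1631

(17, 1.761, 18.1631)


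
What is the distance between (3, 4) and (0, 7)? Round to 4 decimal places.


d = sqrt((0-3)^2 + (7-4)^2) = 4.2426

4.2426


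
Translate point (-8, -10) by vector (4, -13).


Translation: (x+dx, y+dy) = (-8+4, -10+-13) = (-4, -23)

(-4, -23)


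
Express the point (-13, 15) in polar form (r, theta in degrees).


r = sqrt((-13)^2 + 15^2) = 19.8494
theta = atan2(15, -13) = 130.9144 degrees

r = 19.8494, theta = 130.9144 degrees


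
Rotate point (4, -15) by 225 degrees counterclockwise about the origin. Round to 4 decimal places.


x' = 4*cos(225) - -15*sin(225) = -13.435
y' = 4*sin(225) + -15*cos(225) = 7.7782

(-13.435, 7.7782)


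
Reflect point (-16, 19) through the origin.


Reflection through origin: (x, y) -> (-x, -y)
(-16, 19) -> (16, -19)

(16, -19)


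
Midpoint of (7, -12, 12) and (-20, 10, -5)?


Midpoint = ((7+-20)/2, (-12+10)/2, (12+-5)/2) = (-6.5, -1, 3.5)

(-6.5, -1, 3.5)


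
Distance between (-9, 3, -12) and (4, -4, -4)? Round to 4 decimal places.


d = sqrt((4--9)^2 + (-4-3)^2 + (-4--12)^2) = 16.7929

16.7929


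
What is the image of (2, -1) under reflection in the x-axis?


Reflection across x-axis: (x, y) -> (x, -y)
(2, -1) -> (2, 1)

(2, 1)


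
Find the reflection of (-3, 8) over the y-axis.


Reflection across y-axis: (x, y) -> (-x, y)
(-3, 8) -> (3, 8)

(3, 8)


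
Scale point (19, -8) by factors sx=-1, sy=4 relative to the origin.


Scaling: (x*sx, y*sy) = (19*-1, -8*4) = (-19, -32)

(-19, -32)


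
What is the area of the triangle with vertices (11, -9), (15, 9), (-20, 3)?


Area = |x1(y2-y3) + x2(y3-y1) + x3(y1-y2)| / 2
= |11*(9-3) + 15*(3--9) + -20*(-9-9)| / 2
= 303

303


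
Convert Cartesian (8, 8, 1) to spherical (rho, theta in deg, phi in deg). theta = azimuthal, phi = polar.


rho = sqrt(8^2 + 8^2 + 1^2) = 11.3578
theta = atan2(8, 8) = 45 deg
phi = acos(1/11.3578) = 84.9488 deg

rho = 11.3578, theta = 45 deg, phi = 84.9488 deg


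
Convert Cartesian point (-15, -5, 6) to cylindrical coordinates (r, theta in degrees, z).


r = sqrt((-15)^2 + (-5)^2) = 15.8114
theta = atan2(-5, -15) = 198.4349 deg
z = 6

r = 15.8114, theta = 198.4349 deg, z = 6


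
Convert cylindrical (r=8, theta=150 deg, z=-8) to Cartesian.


x = 8 * cos(150) = -6.9282
y = 8 * sin(150) = 4
z = -8

(-6.9282, 4, -8)


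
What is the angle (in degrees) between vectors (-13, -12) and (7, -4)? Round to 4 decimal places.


dot = -13*7 + -12*-4 = -43
|u| = 17.6918, |v| = 8.0623
cos(angle) = -0.3015
angle = 107.5457 degrees

107.5457 degrees


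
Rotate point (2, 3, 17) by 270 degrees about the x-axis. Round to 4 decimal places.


x' = 2
y' = 3*cos(270) - 17*sin(270) = 17
z' = 3*sin(270) + 17*cos(270) = -3

(2, 17, -3)


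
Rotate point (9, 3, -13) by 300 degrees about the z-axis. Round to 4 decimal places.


x' = 9*cos(300) - 3*sin(300) = 7.0981
y' = 9*sin(300) + 3*cos(300) = -6.2942
z' = -13

(7.0981, -6.2942, -13)


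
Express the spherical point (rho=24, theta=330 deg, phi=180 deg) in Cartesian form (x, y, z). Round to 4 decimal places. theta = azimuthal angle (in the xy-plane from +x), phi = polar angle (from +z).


x = 24 * sin(180) * cos(330) = 0
y = 24 * sin(180) * sin(330) = 0
z = 24 * cos(180) = -24

(0, 0, -24)


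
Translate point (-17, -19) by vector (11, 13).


Translation: (x+dx, y+dy) = (-17+11, -19+13) = (-6, -6)

(-6, -6)


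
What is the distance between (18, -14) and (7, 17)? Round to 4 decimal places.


d = sqrt((7-18)^2 + (17--14)^2) = 32.8938

32.8938


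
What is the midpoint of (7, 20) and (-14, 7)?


Midpoint = ((7+-14)/2, (20+7)/2) = (-3.5, 13.5)

(-3.5, 13.5)


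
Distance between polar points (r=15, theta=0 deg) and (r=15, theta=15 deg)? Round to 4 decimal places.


d = sqrt(r1^2 + r2^2 - 2*r1*r2*cos(t2-t1))
d = sqrt(15^2 + 15^2 - 2*15*15*cos(15-0)) = 3.9158

3.9158


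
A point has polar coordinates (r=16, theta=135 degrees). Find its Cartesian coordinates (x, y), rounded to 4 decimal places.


x = 16 * cos(135) = -11.3137
y = 16 * sin(135) = 11.3137

(-11.3137, 11.3137)


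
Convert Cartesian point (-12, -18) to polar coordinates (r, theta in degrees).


r = sqrt((-12)^2 + (-18)^2) = 21.6333
theta = atan2(-18, -12) = 236.3099 degrees

r = 21.6333, theta = 236.3099 degrees


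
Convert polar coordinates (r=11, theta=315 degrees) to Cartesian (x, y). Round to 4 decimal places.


x = 11 * cos(315) = 7.7782
y = 11 * sin(315) = -7.7782

(7.7782, -7.7782)


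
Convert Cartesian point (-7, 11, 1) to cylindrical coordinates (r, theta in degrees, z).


r = sqrt((-7)^2 + 11^2) = 13.0384
theta = atan2(11, -7) = 122.4712 deg
z = 1

r = 13.0384, theta = 122.4712 deg, z = 1


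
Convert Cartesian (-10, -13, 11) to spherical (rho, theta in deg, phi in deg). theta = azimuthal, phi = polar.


rho = sqrt((-10)^2 + (-13)^2 + 11^2) = 19.7484
theta = atan2(-13, -10) = 232.4314 deg
phi = acos(11/19.7484) = 56.151 deg

rho = 19.7484, theta = 232.4314 deg, phi = 56.151 deg


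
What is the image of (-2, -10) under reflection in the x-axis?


Reflection across x-axis: (x, y) -> (x, -y)
(-2, -10) -> (-2, 10)

(-2, 10)


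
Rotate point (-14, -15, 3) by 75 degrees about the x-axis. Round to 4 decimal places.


x' = -14
y' = -15*cos(75) - 3*sin(75) = -6.7801
z' = -15*sin(75) + 3*cos(75) = -13.7124

(-14, -6.7801, -13.7124)


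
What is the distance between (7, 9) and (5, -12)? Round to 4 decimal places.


d = sqrt((5-7)^2 + (-12-9)^2) = 21.095

21.095


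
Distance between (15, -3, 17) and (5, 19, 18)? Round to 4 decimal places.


d = sqrt((5-15)^2 + (19--3)^2 + (18-17)^2) = 24.1868

24.1868


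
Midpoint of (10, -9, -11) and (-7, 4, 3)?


Midpoint = ((10+-7)/2, (-9+4)/2, (-11+3)/2) = (1.5, -2.5, -4)

(1.5, -2.5, -4)


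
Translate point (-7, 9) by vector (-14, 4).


Translation: (x+dx, y+dy) = (-7+-14, 9+4) = (-21, 13)

(-21, 13)


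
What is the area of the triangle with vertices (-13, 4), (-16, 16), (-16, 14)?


Area = |x1(y2-y3) + x2(y3-y1) + x3(y1-y2)| / 2
= |-13*(16-14) + -16*(14-4) + -16*(4-16)| / 2
= 3

3


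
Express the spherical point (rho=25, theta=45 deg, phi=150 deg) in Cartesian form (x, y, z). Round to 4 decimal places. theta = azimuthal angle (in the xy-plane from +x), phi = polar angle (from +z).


x = 25 * sin(150) * cos(45) = 8.8388
y = 25 * sin(150) * sin(45) = 8.8388
z = 25 * cos(150) = -21.6506

(8.8388, 8.8388, -21.6506)


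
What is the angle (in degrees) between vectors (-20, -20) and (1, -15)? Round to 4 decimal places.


dot = -20*1 + -20*-15 = 280
|u| = 28.2843, |v| = 15.0333
cos(angle) = 0.6585
angle = 48.8141 degrees

48.8141 degrees


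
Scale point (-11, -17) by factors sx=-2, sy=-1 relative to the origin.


Scaling: (x*sx, y*sy) = (-11*-2, -17*-1) = (22, 17)

(22, 17)


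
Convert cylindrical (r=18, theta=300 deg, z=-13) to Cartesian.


x = 18 * cos(300) = 9
y = 18 * sin(300) = -15.5885
z = -13

(9, -15.5885, -13)


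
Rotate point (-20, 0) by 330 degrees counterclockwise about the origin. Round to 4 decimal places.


x' = -20*cos(330) - 0*sin(330) = -17.3205
y' = -20*sin(330) + 0*cos(330) = 10

(-17.3205, 10)


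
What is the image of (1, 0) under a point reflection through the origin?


Reflection through origin: (x, y) -> (-x, -y)
(1, 0) -> (-1, 0)

(-1, 0)


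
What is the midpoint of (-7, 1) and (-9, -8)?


Midpoint = ((-7+-9)/2, (1+-8)/2) = (-8, -3.5)

(-8, -3.5)


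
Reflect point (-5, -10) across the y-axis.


Reflection across y-axis: (x, y) -> (-x, y)
(-5, -10) -> (5, -10)

(5, -10)


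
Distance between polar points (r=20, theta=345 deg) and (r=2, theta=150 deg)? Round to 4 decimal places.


d = sqrt(r1^2 + r2^2 - 2*r1*r2*cos(t2-t1))
d = sqrt(20^2 + 2^2 - 2*20*2*cos(150-345)) = 21.938

21.938


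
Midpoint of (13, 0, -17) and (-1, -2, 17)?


Midpoint = ((13+-1)/2, (0+-2)/2, (-17+17)/2) = (6, -1, 0)

(6, -1, 0)


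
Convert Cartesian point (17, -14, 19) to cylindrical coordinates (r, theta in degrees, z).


r = sqrt(17^2 + (-14)^2) = 22.0227
theta = atan2(-14, 17) = 320.5275 deg
z = 19

r = 22.0227, theta = 320.5275 deg, z = 19


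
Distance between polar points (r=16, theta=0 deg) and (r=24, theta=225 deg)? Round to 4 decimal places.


d = sqrt(r1^2 + r2^2 - 2*r1*r2*cos(t2-t1))
d = sqrt(16^2 + 24^2 - 2*16*24*cos(225-0)) = 37.0818

37.0818


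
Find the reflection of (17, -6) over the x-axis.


Reflection across x-axis: (x, y) -> (x, -y)
(17, -6) -> (17, 6)

(17, 6)


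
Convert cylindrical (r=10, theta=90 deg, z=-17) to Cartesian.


x = 10 * cos(90) = 0
y = 10 * sin(90) = 10
z = -17

(0, 10, -17)


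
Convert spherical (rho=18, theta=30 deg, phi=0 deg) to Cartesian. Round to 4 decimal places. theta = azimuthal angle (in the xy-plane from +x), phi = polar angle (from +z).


x = 18 * sin(0) * cos(30) = 0
y = 18 * sin(0) * sin(30) = 0
z = 18 * cos(0) = 18

(0, 0, 18)


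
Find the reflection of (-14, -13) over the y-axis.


Reflection across y-axis: (x, y) -> (-x, y)
(-14, -13) -> (14, -13)

(14, -13)


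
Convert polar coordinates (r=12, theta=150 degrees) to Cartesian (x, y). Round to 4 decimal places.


x = 12 * cos(150) = -10.3923
y = 12 * sin(150) = 6

(-10.3923, 6)


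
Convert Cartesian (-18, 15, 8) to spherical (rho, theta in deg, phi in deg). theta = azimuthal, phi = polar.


rho = sqrt((-18)^2 + 15^2 + 8^2) = 24.7588
theta = atan2(15, -18) = 140.1944 deg
phi = acos(8/24.7588) = 71.1485 deg

rho = 24.7588, theta = 140.1944 deg, phi = 71.1485 deg


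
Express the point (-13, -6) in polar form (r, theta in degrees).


r = sqrt((-13)^2 + (-6)^2) = 14.3178
theta = atan2(-6, -13) = 204.7751 degrees

r = 14.3178, theta = 204.7751 degrees


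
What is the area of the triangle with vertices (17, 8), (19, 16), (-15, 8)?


Area = |x1(y2-y3) + x2(y3-y1) + x3(y1-y2)| / 2
= |17*(16-8) + 19*(8-8) + -15*(8-16)| / 2
= 128

128


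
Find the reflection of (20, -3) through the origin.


Reflection through origin: (x, y) -> (-x, -y)
(20, -3) -> (-20, 3)

(-20, 3)


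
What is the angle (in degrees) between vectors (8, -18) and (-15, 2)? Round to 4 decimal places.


dot = 8*-15 + -18*2 = -156
|u| = 19.6977, |v| = 15.1327
cos(angle) = -0.5233
angle = 121.5571 degrees

121.5571 degrees


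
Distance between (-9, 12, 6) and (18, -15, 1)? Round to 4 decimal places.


d = sqrt((18--9)^2 + (-15-12)^2 + (1-6)^2) = 38.5097

38.5097


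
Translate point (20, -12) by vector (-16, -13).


Translation: (x+dx, y+dy) = (20+-16, -12+-13) = (4, -25)

(4, -25)


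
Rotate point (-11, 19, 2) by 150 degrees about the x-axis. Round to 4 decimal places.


x' = -11
y' = 19*cos(150) - 2*sin(150) = -17.4545
z' = 19*sin(150) + 2*cos(150) = 7.7679

(-11, -17.4545, 7.7679)


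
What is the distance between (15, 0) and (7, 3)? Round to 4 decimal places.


d = sqrt((7-15)^2 + (3-0)^2) = 8.544

8.544


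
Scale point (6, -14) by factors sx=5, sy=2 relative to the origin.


Scaling: (x*sx, y*sy) = (6*5, -14*2) = (30, -28)

(30, -28)


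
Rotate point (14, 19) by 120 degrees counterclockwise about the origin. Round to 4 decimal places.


x' = 14*cos(120) - 19*sin(120) = -23.4545
y' = 14*sin(120) + 19*cos(120) = 2.6244

(-23.4545, 2.6244)


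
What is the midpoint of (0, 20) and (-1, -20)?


Midpoint = ((0+-1)/2, (20+-20)/2) = (-0.5, 0)

(-0.5, 0)


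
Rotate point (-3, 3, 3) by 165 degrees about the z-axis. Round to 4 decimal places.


x' = -3*cos(165) - 3*sin(165) = 2.1213
y' = -3*sin(165) + 3*cos(165) = -3.6742
z' = 3

(2.1213, -3.6742, 3)


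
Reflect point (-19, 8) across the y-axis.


Reflection across y-axis: (x, y) -> (-x, y)
(-19, 8) -> (19, 8)

(19, 8)


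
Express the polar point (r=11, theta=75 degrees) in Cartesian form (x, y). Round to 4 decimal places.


x = 11 * cos(75) = 2.847
y = 11 * sin(75) = 10.6252

(2.847, 10.6252)


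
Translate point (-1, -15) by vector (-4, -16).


Translation: (x+dx, y+dy) = (-1+-4, -15+-16) = (-5, -31)

(-5, -31)


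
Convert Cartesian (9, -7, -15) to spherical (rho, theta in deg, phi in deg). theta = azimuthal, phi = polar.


rho = sqrt(9^2 + (-7)^2 + (-15)^2) = 18.8414
theta = atan2(-7, 9) = 322.125 deg
phi = acos(-15/18.8414) = 142.7609 deg

rho = 18.8414, theta = 322.125 deg, phi = 142.7609 deg


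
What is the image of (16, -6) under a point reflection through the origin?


Reflection through origin: (x, y) -> (-x, -y)
(16, -6) -> (-16, 6)

(-16, 6)


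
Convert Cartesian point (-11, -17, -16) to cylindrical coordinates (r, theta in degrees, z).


r = sqrt((-11)^2 + (-17)^2) = 20.2485
theta = atan2(-17, -11) = 237.0948 deg
z = -16

r = 20.2485, theta = 237.0948 deg, z = -16


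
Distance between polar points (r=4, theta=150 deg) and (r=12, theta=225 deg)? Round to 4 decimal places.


d = sqrt(r1^2 + r2^2 - 2*r1*r2*cos(t2-t1))
d = sqrt(4^2 + 12^2 - 2*4*12*cos(225-150)) = 11.6255

11.6255


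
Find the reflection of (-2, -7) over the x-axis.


Reflection across x-axis: (x, y) -> (x, -y)
(-2, -7) -> (-2, 7)

(-2, 7)


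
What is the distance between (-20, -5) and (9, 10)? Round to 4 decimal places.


d = sqrt((9--20)^2 + (10--5)^2) = 32.6497

32.6497


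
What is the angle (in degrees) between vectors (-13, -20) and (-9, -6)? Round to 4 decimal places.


dot = -13*-9 + -20*-6 = 237
|u| = 23.8537, |v| = 10.8167
cos(angle) = 0.9185
angle = 23.2861 degrees

23.2861 degrees


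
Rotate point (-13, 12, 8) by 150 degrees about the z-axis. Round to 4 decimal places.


x' = -13*cos(150) - 12*sin(150) = 5.2583
y' = -13*sin(150) + 12*cos(150) = -16.8923
z' = 8

(5.2583, -16.8923, 8)


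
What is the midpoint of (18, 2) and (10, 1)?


Midpoint = ((18+10)/2, (2+1)/2) = (14, 1.5)

(14, 1.5)


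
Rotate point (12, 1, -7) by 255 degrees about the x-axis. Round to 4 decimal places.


x' = 12
y' = 1*cos(255) - -7*sin(255) = -7.0203
z' = 1*sin(255) + -7*cos(255) = 0.8458

(12, -7.0203, 0.8458)


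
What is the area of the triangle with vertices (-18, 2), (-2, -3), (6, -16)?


Area = |x1(y2-y3) + x2(y3-y1) + x3(y1-y2)| / 2
= |-18*(-3--16) + -2*(-16-2) + 6*(2--3)| / 2
= 84

84


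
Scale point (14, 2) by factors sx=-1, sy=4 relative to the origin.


Scaling: (x*sx, y*sy) = (14*-1, 2*4) = (-14, 8)

(-14, 8)


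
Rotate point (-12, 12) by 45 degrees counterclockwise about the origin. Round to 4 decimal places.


x' = -12*cos(45) - 12*sin(45) = -16.9706
y' = -12*sin(45) + 12*cos(45) = 0

(-16.9706, 0)


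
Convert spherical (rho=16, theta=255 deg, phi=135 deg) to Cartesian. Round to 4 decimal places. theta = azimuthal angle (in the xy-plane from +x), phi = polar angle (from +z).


x = 16 * sin(135) * cos(255) = -2.9282
y = 16 * sin(135) * sin(255) = -10.9282
z = 16 * cos(135) = -11.3137

(-2.9282, -10.9282, -11.3137)


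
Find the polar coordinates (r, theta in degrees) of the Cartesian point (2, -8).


r = sqrt(2^2 + (-8)^2) = 8.2462
theta = atan2(-8, 2) = 284.0362 degrees

r = 8.2462, theta = 284.0362 degrees


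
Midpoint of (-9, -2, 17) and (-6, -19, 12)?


Midpoint = ((-9+-6)/2, (-2+-19)/2, (17+12)/2) = (-7.5, -10.5, 14.5)

(-7.5, -10.5, 14.5)


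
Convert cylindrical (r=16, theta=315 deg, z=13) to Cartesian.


x = 16 * cos(315) = 11.3137
y = 16 * sin(315) = -11.3137
z = 13

(11.3137, -11.3137, 13)


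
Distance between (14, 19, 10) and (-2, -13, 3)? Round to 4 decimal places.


d = sqrt((-2-14)^2 + (-13-19)^2 + (3-10)^2) = 36.4555

36.4555


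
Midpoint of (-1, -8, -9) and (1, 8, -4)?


Midpoint = ((-1+1)/2, (-8+8)/2, (-9+-4)/2) = (0, 0, -6.5)

(0, 0, -6.5)


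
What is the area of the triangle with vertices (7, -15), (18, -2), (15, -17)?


Area = |x1(y2-y3) + x2(y3-y1) + x3(y1-y2)| / 2
= |7*(-2--17) + 18*(-17--15) + 15*(-15--2)| / 2
= 63

63


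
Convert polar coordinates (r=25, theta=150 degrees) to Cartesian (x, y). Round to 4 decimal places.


x = 25 * cos(150) = -21.6506
y = 25 * sin(150) = 12.5

(-21.6506, 12.5)


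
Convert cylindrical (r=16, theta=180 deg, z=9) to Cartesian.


x = 16 * cos(180) = -16
y = 16 * sin(180) = 0
z = 9

(-16, 0, 9)


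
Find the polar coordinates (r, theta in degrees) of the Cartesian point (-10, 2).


r = sqrt((-10)^2 + 2^2) = 10.198
theta = atan2(2, -10) = 168.6901 degrees

r = 10.198, theta = 168.6901 degrees


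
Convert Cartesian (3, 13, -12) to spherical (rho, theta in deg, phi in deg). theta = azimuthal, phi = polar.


rho = sqrt(3^2 + 13^2 + (-12)^2) = 17.9444
theta = atan2(13, 3) = 77.0054 deg
phi = acos(-12/17.9444) = 131.9694 deg

rho = 17.9444, theta = 77.0054 deg, phi = 131.9694 deg


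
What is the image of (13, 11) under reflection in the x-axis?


Reflection across x-axis: (x, y) -> (x, -y)
(13, 11) -> (13, -11)

(13, -11)


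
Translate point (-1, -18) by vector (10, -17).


Translation: (x+dx, y+dy) = (-1+10, -18+-17) = (9, -35)

(9, -35)


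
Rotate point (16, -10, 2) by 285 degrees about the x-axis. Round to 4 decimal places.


x' = 16
y' = -10*cos(285) - 2*sin(285) = -0.6563
z' = -10*sin(285) + 2*cos(285) = 10.1769

(16, -0.6563, 10.1769)


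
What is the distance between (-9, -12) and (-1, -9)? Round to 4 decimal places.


d = sqrt((-1--9)^2 + (-9--12)^2) = 8.544

8.544


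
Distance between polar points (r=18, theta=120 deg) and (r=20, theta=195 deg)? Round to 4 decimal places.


d = sqrt(r1^2 + r2^2 - 2*r1*r2*cos(t2-t1))
d = sqrt(18^2 + 20^2 - 2*18*20*cos(195-120)) = 23.1873

23.1873


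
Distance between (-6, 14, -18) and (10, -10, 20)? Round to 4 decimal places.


d = sqrt((10--6)^2 + (-10-14)^2 + (20--18)^2) = 47.7074

47.7074


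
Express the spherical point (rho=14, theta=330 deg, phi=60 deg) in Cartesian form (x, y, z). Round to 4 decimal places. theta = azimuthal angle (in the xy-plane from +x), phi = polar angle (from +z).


x = 14 * sin(60) * cos(330) = 10.5
y = 14 * sin(60) * sin(330) = -6.0622
z = 14 * cos(60) = 7

(10.5, -6.0622, 7)


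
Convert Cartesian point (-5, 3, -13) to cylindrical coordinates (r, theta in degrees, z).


r = sqrt((-5)^2 + 3^2) = 5.831
theta = atan2(3, -5) = 149.0362 deg
z = -13

r = 5.831, theta = 149.0362 deg, z = -13


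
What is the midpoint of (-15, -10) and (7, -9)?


Midpoint = ((-15+7)/2, (-10+-9)/2) = (-4, -9.5)

(-4, -9.5)


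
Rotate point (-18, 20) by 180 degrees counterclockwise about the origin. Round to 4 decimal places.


x' = -18*cos(180) - 20*sin(180) = 18
y' = -18*sin(180) + 20*cos(180) = -20

(18, -20)


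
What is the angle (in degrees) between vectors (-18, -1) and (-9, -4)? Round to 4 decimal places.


dot = -18*-9 + -1*-4 = 166
|u| = 18.0278, |v| = 9.8489
cos(angle) = 0.9349
angle = 20.7827 degrees

20.7827 degrees


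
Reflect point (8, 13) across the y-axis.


Reflection across y-axis: (x, y) -> (-x, y)
(8, 13) -> (-8, 13)

(-8, 13)


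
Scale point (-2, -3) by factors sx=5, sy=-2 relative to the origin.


Scaling: (x*sx, y*sy) = (-2*5, -3*-2) = (-10, 6)

(-10, 6)


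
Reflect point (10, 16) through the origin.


Reflection through origin: (x, y) -> (-x, -y)
(10, 16) -> (-10, -16)

(-10, -16)


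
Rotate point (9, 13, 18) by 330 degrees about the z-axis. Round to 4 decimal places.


x' = 9*cos(330) - 13*sin(330) = 14.2942
y' = 9*sin(330) + 13*cos(330) = 6.7583
z' = 18

(14.2942, 6.7583, 18)


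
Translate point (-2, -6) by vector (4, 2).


Translation: (x+dx, y+dy) = (-2+4, -6+2) = (2, -4)

(2, -4)


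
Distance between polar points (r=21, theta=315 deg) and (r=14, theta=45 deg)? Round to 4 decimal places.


d = sqrt(r1^2 + r2^2 - 2*r1*r2*cos(t2-t1))
d = sqrt(21^2 + 14^2 - 2*21*14*cos(45-315)) = 25.2389

25.2389


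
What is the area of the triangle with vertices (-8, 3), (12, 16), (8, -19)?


Area = |x1(y2-y3) + x2(y3-y1) + x3(y1-y2)| / 2
= |-8*(16--19) + 12*(-19-3) + 8*(3-16)| / 2
= 324

324


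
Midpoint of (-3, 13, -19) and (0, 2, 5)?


Midpoint = ((-3+0)/2, (13+2)/2, (-19+5)/2) = (-1.5, 7.5, -7)

(-1.5, 7.5, -7)


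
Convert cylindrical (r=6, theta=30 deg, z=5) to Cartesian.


x = 6 * cos(30) = 5.1962
y = 6 * sin(30) = 3
z = 5

(5.1962, 3, 5)


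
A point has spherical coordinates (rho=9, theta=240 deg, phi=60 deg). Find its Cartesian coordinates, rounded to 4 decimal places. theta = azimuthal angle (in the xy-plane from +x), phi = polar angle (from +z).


x = 9 * sin(60) * cos(240) = -3.8971
y = 9 * sin(60) * sin(240) = -6.75
z = 9 * cos(60) = 4.5

(-3.8971, -6.75, 4.5)


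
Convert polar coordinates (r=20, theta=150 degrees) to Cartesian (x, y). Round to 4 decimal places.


x = 20 * cos(150) = -17.3205
y = 20 * sin(150) = 10

(-17.3205, 10)


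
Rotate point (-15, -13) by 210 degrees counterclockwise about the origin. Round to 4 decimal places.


x' = -15*cos(210) - -13*sin(210) = 6.4904
y' = -15*sin(210) + -13*cos(210) = 18.7583

(6.4904, 18.7583)


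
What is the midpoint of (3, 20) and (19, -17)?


Midpoint = ((3+19)/2, (20+-17)/2) = (11, 1.5)

(11, 1.5)


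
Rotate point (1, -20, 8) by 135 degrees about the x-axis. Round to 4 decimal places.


x' = 1
y' = -20*cos(135) - 8*sin(135) = 8.4853
z' = -20*sin(135) + 8*cos(135) = -19.799

(1, 8.4853, -19.799)


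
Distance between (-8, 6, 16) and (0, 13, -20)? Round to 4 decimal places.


d = sqrt((0--8)^2 + (13-6)^2 + (-20-16)^2) = 37.5366

37.5366
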